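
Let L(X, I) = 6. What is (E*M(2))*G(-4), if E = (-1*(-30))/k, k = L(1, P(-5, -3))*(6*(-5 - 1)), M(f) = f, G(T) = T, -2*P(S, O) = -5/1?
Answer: 10/9 ≈ 1.1111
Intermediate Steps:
P(S, O) = 5/2 (P(S, O) = -(-5)/(2*1) = -(-5)/2 = -½*(-5) = 5/2)
k = -216 (k = 6*(6*(-5 - 1)) = 6*(6*(-6)) = 6*(-36) = -216)
E = -5/36 (E = -1*(-30)/(-216) = 30*(-1/216) = -5/36 ≈ -0.13889)
(E*M(2))*G(-4) = -5/36*2*(-4) = -5/18*(-4) = 10/9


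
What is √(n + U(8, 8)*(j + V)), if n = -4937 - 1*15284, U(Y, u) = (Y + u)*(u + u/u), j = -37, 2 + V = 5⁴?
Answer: √64163 ≈ 253.30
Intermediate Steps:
V = 623 (V = -2 + 5⁴ = -2 + 625 = 623)
U(Y, u) = (1 + u)*(Y + u) (U(Y, u) = (Y + u)*(u + 1) = (Y + u)*(1 + u) = (1 + u)*(Y + u))
n = -20221 (n = -4937 - 15284 = -20221)
√(n + U(8, 8)*(j + V)) = √(-20221 + (8 + 8 + 8² + 8*8)*(-37 + 623)) = √(-20221 + (8 + 8 + 64 + 64)*586) = √(-20221 + 144*586) = √(-20221 + 84384) = √64163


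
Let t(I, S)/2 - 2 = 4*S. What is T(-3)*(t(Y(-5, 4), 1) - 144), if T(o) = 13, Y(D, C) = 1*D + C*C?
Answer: -1716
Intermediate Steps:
Y(D, C) = D + C²
t(I, S) = 4 + 8*S (t(I, S) = 4 + 2*(4*S) = 4 + 8*S)
T(-3)*(t(Y(-5, 4), 1) - 144) = 13*((4 + 8*1) - 144) = 13*((4 + 8) - 144) = 13*(12 - 144) = 13*(-132) = -1716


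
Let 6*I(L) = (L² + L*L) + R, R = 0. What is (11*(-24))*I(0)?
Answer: 0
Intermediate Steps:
I(L) = L²/3 (I(L) = ((L² + L*L) + 0)/6 = ((L² + L²) + 0)/6 = (2*L² + 0)/6 = (2*L²)/6 = L²/3)
(11*(-24))*I(0) = (11*(-24))*((⅓)*0²) = -88*0 = -264*0 = 0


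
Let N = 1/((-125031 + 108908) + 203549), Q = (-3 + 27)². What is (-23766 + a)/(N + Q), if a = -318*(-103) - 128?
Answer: 1660594360/107957377 ≈ 15.382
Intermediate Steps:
Q = 576 (Q = 24² = 576)
a = 32626 (a = 32754 - 128 = 32626)
N = 1/187426 (N = 1/(-16123 + 203549) = 1/187426 ≈ 5.3354e-6)
(-23766 + a)/(N + Q) = (-23766 + 32626)/(1/187426 + 576) = 8860/(107957377/187426) = 8860*(187426/107957377) = 1660594360/107957377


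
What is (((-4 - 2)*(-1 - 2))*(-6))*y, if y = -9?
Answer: 972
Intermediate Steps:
(((-4 - 2)*(-1 - 2))*(-6))*y = (((-4 - 2)*(-1 - 2))*(-6))*(-9) = (-6*(-3)*(-6))*(-9) = (18*(-6))*(-9) = -108*(-9) = 972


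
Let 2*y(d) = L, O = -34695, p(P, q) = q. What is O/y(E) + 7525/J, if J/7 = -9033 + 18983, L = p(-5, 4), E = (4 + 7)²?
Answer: -3452131/199 ≈ -17347.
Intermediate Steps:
E = 121 (E = 11² = 121)
L = 4
y(d) = 2 (y(d) = (½)*4 = 2)
J = 69650 (J = 7*(-9033 + 18983) = 7*9950 = 69650)
O/y(E) + 7525/J = -34695/2 + 7525/69650 = -34695*½ + 7525*(1/69650) = -34695/2 + 43/398 = -3452131/199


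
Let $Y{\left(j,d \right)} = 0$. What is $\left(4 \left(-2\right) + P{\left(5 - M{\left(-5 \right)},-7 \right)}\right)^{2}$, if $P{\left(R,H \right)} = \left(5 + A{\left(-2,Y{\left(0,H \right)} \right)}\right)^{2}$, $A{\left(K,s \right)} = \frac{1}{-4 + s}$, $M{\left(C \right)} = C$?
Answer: $\frac{54289}{256} \approx 212.07$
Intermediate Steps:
$P{\left(R,H \right)} = \frac{361}{16}$ ($P{\left(R,H \right)} = \left(5 + \frac{1}{-4 + 0}\right)^{2} = \left(5 + \frac{1}{-4}\right)^{2} = \left(5 - \frac{1}{4}\right)^{2} = \left(\frac{19}{4}\right)^{2} = \frac{361}{16}$)
$\left(4 \left(-2\right) + P{\left(5 - M{\left(-5 \right)},-7 \right)}\right)^{2} = \left(4 \left(-2\right) + \frac{361}{16}\right)^{2} = \left(-8 + \frac{361}{16}\right)^{2} = \left(\frac{233}{16}\right)^{2} = \frac{54289}{256}$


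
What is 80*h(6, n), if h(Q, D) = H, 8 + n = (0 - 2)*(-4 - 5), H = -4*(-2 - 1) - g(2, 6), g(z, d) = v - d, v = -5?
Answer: 1840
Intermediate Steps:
g(z, d) = -5 - d
H = 23 (H = -4*(-2 - 1) - (-5 - 1*6) = -4*(-3) - (-5 - 6) = 12 - 1*(-11) = 12 + 11 = 23)
n = 10 (n = -8 + (0 - 2)*(-4 - 5) = -8 - 2*(-9) = -8 + 18 = 10)
h(Q, D) = 23
80*h(6, n) = 80*23 = 1840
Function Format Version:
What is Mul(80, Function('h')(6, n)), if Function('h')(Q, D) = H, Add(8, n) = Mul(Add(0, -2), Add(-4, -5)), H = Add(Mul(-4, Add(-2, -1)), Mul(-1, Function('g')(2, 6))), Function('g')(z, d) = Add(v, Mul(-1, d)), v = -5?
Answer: 1840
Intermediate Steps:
Function('g')(z, d) = Add(-5, Mul(-1, d))
H = 23 (H = Add(Mul(-4, Add(-2, -1)), Mul(-1, Add(-5, Mul(-1, 6)))) = Add(Mul(-4, -3), Mul(-1, Add(-5, -6))) = Add(12, Mul(-1, -11)) = Add(12, 11) = 23)
n = 10 (n = Add(-8, Mul(Add(0, -2), Add(-4, -5))) = Add(-8, Mul(-2, -9)) = Add(-8, 18) = 10)
Function('h')(Q, D) = 23
Mul(80, Function('h')(6, n)) = Mul(80, 23) = 1840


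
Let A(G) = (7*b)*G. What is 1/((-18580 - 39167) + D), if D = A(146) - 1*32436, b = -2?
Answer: -1/92227 ≈ -1.0843e-5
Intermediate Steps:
A(G) = -14*G (A(G) = (7*(-2))*G = -14*G)
D = -34480 (D = -14*146 - 1*32436 = -2044 - 32436 = -34480)
1/((-18580 - 39167) + D) = 1/((-18580 - 39167) - 34480) = 1/(-57747 - 34480) = 1/(-92227) = -1/92227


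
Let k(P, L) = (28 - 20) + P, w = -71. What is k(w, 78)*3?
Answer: -189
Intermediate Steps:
k(P, L) = 8 + P
k(w, 78)*3 = (8 - 71)*3 = -63*3 = -189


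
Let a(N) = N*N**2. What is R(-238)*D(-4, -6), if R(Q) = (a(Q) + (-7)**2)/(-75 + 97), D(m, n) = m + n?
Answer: 67406115/11 ≈ 6.1278e+6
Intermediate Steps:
a(N) = N**3
R(Q) = 49/22 + Q**3/22 (R(Q) = (Q**3 + (-7)**2)/(-75 + 97) = (Q**3 + 49)/22 = (49 + Q**3)*(1/22) = 49/22 + Q**3/22)
R(-238)*D(-4, -6) = (49/22 + (1/22)*(-238)**3)*(-4 - 6) = (49/22 + (1/22)*(-13481272))*(-10) = (49/22 - 6740636/11)*(-10) = -13481223/22*(-10) = 67406115/11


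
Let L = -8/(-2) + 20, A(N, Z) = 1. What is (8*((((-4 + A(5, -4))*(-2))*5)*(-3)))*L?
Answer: -17280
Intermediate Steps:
L = 24 (L = -8*(-1/2) + 20 = 4 + 20 = 24)
(8*((((-4 + A(5, -4))*(-2))*5)*(-3)))*L = (8*((((-4 + 1)*(-2))*5)*(-3)))*24 = (8*((-3*(-2)*5)*(-3)))*24 = (8*((6*5)*(-3)))*24 = (8*(30*(-3)))*24 = (8*(-90))*24 = -720*24 = -17280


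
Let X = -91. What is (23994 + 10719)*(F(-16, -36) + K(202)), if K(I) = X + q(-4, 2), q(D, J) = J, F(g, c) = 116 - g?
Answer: 1492659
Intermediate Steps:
K(I) = -89 (K(I) = -91 + 2 = -89)
(23994 + 10719)*(F(-16, -36) + K(202)) = (23994 + 10719)*((116 - 1*(-16)) - 89) = 34713*((116 + 16) - 89) = 34713*(132 - 89) = 34713*43 = 1492659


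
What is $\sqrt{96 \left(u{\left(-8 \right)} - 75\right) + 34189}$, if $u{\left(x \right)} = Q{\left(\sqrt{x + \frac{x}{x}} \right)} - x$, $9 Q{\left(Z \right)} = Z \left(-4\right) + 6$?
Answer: $\frac{\sqrt{250389 - 384 i \sqrt{7}}}{3} \approx 166.8 - 0.33839 i$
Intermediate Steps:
$Q{\left(Z \right)} = \frac{2}{3} - \frac{4 Z}{9}$ ($Q{\left(Z \right)} = \frac{Z \left(-4\right) + 6}{9} = \frac{- 4 Z + 6}{9} = \frac{6 - 4 Z}{9} = \frac{2}{3} - \frac{4 Z}{9}$)
$u{\left(x \right)} = \frac{2}{3} - x - \frac{4 \sqrt{1 + x}}{9}$ ($u{\left(x \right)} = \left(\frac{2}{3} - \frac{4 \sqrt{x + \frac{x}{x}}}{9}\right) - x = \left(\frac{2}{3} - \frac{4 \sqrt{x + 1}}{9}\right) - x = \left(\frac{2}{3} - \frac{4 \sqrt{1 + x}}{9}\right) - x = \frac{2}{3} - x - \frac{4 \sqrt{1 + x}}{9}$)
$\sqrt{96 \left(u{\left(-8 \right)} - 75\right) + 34189} = \sqrt{96 \left(\left(\frac{2}{3} - -8 - \frac{4 \sqrt{1 - 8}}{9}\right) - 75\right) + 34189} = \sqrt{96 \left(\left(\frac{2}{3} + 8 - \frac{4 \sqrt{-7}}{9}\right) - 75\right) + 34189} = \sqrt{96 \left(\left(\frac{2}{3} + 8 - \frac{4 i \sqrt{7}}{9}\right) - 75\right) + 34189} = \sqrt{96 \left(\left(\frac{26}{3} - \frac{4 i \sqrt{7}}{9}\right) - 75\right) + 34189} = \sqrt{96 \left(- \frac{199}{3} - \frac{4 i \sqrt{7}}{9}\right) + 34189} = \sqrt{\left(-6368 - \frac{128 i \sqrt{7}}{3}\right) + 34189} = \sqrt{27821 - \frac{128 i \sqrt{7}}{3}}$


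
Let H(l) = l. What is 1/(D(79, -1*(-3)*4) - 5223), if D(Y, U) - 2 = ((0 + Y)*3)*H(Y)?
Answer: 1/13502 ≈ 7.4063e-5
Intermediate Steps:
D(Y, U) = 2 + 3*Y² (D(Y, U) = 2 + ((0 + Y)*3)*Y = 2 + (Y*3)*Y = 2 + (3*Y)*Y = 2 + 3*Y²)
1/(D(79, -1*(-3)*4) - 5223) = 1/((2 + 3*79²) - 5223) = 1/((2 + 3*6241) - 5223) = 1/((2 + 18723) - 5223) = 1/(18725 - 5223) = 1/13502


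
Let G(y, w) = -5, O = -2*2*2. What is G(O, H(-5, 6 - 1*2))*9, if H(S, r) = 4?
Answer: -45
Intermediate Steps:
O = -8 (O = -4*2 = -8)
G(O, H(-5, 6 - 1*2))*9 = -5*9 = -45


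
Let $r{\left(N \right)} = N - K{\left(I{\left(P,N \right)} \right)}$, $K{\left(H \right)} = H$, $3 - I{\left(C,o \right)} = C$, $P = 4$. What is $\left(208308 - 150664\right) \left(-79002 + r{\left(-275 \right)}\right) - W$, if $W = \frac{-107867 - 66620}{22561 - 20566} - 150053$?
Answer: $- \frac{9116423029058}{1995} \approx -4.5696 \cdot 10^{9}$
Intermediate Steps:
$I{\left(C,o \right)} = 3 - C$
$r{\left(N \right)} = 1 + N$ ($r{\left(N \right)} = N - \left(3 - 4\right) = N - -1 = N + 1 = 1 + N$)
$W = - \frac{299530222}{1995}$ ($W = - \frac{174487}{1995} - 150053 = - \frac{299530222}{1995} \approx -1.5014 \cdot 10^{5}$)
$\left(208308 - 150664\right) \left(-79002 + r{\left(-275 \right)}\right) - W = \left(208308 - 150664\right) \left(-79002 + \left(1 - 275\right)\right) - - \frac{299530222}{1995} = 57644 \left(-79002 - 274\right) + \frac{299530222}{1995} = 57644 \left(-79276\right) + \frac{299530222}{1995} = -4569785744 + \frac{299530222}{1995} = - \frac{9116423029058}{1995}$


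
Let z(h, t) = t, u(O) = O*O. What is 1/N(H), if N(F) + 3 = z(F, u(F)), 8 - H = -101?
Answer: 1/11878 ≈ 8.4189e-5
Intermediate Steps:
H = 109 (H = 8 - 1*(-101) = 8 + 101 = 109)
u(O) = O**2
N(F) = -3 + F**2
1/N(H) = 1/(-3 + 109**2) = 1/(-3 + 11881) = 1/11878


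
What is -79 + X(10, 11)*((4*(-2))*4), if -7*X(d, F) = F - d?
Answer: -521/7 ≈ -74.429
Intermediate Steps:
X(d, F) = -F/7 + d/7 (X(d, F) = -(F - d)/7 = -F/7 + d/7)
-79 + X(10, 11)*((4*(-2))*4) = -79 + (-⅐*11 + (⅐)*10)*((4*(-2))*4) = -79 + (-11/7 + 10/7)*(-8*4) = -79 - ⅐*(-32) = -79 + 32/7 = -521/7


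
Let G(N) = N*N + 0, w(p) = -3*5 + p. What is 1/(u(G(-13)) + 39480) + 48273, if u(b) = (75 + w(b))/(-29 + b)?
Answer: 266825580257/5527429 ≈ 48273.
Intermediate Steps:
w(p) = -15 + p
G(N) = N² (G(N) = N² + 0 = N²)
u(b) = (60 + b)/(-29 + b) (u(b) = (75 + (-15 + b))/(-29 + b) = (60 + b)/(-29 + b))
1/(u(G(-13)) + 39480) + 48273 = 1/((60 + (-13)²)/(-29 + (-13)²) + 39480) + 48273 = 1/((60 + 169)/(-29 + 169) + 39480) + 48273 = 1/(229/140 + 39480) + 48273 = 1/(5527429/140) + 48273 = 140/5527429 + 48273 = 266825580257/5527429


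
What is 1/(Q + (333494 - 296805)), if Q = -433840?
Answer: -1/397151 ≈ -2.5179e-6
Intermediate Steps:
1/(Q + (333494 - 296805)) = 1/(-433840 + (333494 - 296805)) = 1/(-433840 + 36689) = 1/(-397151) = -1/397151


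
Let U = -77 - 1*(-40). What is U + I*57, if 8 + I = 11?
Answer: 134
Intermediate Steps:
I = 3 (I = -8 + 11 = 3)
U = -37 (U = -77 + 40 = -37)
U + I*57 = -37 + 3*57 = -37 + 171 = 134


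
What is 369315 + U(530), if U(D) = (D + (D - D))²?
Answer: 650215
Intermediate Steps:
U(D) = D² (U(D) = (D + 0)² = D²)
369315 + U(530) = 369315 + 530² = 369315 + 280900 = 650215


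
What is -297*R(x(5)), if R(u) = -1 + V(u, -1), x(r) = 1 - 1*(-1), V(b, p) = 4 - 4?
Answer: 297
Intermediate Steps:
V(b, p) = 0
x(r) = 2 (x(r) = 1 + 1 = 2)
R(u) = -1 (R(u) = -1 + 0 = -1)
-297*R(x(5)) = -297*(-1) = 297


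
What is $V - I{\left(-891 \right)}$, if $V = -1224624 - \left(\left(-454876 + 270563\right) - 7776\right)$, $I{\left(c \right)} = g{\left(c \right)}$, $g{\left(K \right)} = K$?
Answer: $-1031644$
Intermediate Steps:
$I{\left(c \right)} = c$
$V = -1032535$ ($V = -1224624 - \left(-184313 - 7776\right) = -1224624 - -192089 = -1224624 + 192089 = -1032535$)
$V - I{\left(-891 \right)} = -1032535 - -891 = -1032535 + 891 = -1031644$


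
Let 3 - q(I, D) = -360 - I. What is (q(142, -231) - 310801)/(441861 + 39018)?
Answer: -14776/22899 ≈ -0.64527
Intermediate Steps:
q(I, D) = 363 + I (q(I, D) = 3 - (-360 - I) = 3 + (360 + I) = 363 + I)
(q(142, -231) - 310801)/(441861 + 39018) = ((363 + 142) - 310801)/(441861 + 39018) = (505 - 310801)/480879 = -310296*1/480879 = -14776/22899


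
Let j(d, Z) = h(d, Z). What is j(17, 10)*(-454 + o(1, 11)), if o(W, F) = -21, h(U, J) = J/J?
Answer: -475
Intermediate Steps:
h(U, J) = 1
j(d, Z) = 1
j(17, 10)*(-454 + o(1, 11)) = 1*(-454 - 21) = 1*(-475) = -475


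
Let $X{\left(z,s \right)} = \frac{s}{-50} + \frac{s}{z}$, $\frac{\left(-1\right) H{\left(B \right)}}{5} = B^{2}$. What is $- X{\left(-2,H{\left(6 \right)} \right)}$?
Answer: $- \frac{468}{5} \approx -93.6$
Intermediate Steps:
$H{\left(B \right)} = - 5 B^{2}$
$X{\left(z,s \right)} = - \frac{s}{50} + \frac{s}{z}$ ($X{\left(z,s \right)} = s \left(- \frac{1}{50}\right) + \frac{s}{z} = - \frac{s}{50} + \frac{s}{z}$)
$- X{\left(-2,H{\left(6 \right)} \right)} = - (- \frac{\left(-5\right) 6^{2}}{50} + \frac{\left(-5\right) 6^{2}}{-2}) = - (- \frac{\left(-5\right) 36}{50} + \left(-5\right) 36 \left(- \frac{1}{2}\right)) = - (\left(- \frac{1}{50}\right) \left(-180\right) - -90) = - (\frac{18}{5} + 90) = \left(-1\right) \frac{468}{5} = - \frac{468}{5}$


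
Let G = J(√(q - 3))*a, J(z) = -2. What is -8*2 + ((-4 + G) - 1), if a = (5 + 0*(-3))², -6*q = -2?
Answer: -71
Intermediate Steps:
q = ⅓ (q = -⅙*(-2) = ⅓ ≈ 0.33333)
a = 25 (a = (5 + 0)² = 5² = 25)
G = -50 (G = -2*25 = -50)
-8*2 + ((-4 + G) - 1) = -8*2 + ((-4 - 50) - 1) = -16 + (-54 - 1) = -16 - 55 = -71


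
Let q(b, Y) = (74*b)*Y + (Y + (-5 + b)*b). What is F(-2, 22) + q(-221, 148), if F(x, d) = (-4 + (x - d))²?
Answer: -2369514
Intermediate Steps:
F(x, d) = (-4 + x - d)²
q(b, Y) = Y + b*(-5 + b) + 74*Y*b (q(b, Y) = 74*Y*b + (Y + b*(-5 + b)) = Y + b*(-5 + b) + 74*Y*b)
F(-2, 22) + q(-221, 148) = (4 + 22 - 1*(-2))² + (148 + (-221)² - 5*(-221) + 74*148*(-221)) = (4 + 22 + 2)² + (148 + 48841 + 1105 - 2420392) = 28² - 2370298 = 784 - 2370298 = -2369514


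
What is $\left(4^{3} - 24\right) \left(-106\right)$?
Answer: $-4240$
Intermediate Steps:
$\left(4^{3} - 24\right) \left(-106\right) = \left(64 - 24\right) \left(-106\right) = 40 \left(-106\right) = -4240$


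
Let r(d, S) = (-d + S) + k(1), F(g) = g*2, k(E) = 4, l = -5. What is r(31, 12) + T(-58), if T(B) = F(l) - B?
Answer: 33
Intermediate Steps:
F(g) = 2*g
r(d, S) = 4 + S - d (r(d, S) = (-d + S) + 4 = (S - d) + 4 = 4 + S - d)
T(B) = -10 - B (T(B) = 2*(-5) - B = -10 - B)
r(31, 12) + T(-58) = (4 + 12 - 1*31) + (-10 - 1*(-58)) = (4 + 12 - 31) + (-10 + 58) = -15 + 48 = 33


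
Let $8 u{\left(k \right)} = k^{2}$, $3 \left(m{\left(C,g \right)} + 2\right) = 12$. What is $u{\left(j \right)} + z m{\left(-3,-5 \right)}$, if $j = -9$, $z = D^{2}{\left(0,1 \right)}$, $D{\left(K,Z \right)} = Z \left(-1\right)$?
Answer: $\frac{97}{8} \approx 12.125$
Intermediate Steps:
$D{\left(K,Z \right)} = - Z$
$m{\left(C,g \right)} = 2$ ($m{\left(C,g \right)} = -2 + \frac{1}{3} \cdot 12 = -2 + 4 = 2$)
$z = 1$ ($z = \left(\left(-1\right) 1\right)^{2} = \left(-1\right)^{2} = 1$)
$u{\left(k \right)} = \frac{k^{2}}{8}$
$u{\left(j \right)} + z m{\left(-3,-5 \right)} = \frac{\left(-9\right)^{2}}{8} + 1 \cdot 2 = \frac{1}{8} \cdot 81 + 2 = \frac{81}{8} + 2 = \frac{97}{8}$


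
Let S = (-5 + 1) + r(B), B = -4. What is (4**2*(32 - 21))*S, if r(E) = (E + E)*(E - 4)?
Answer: 10560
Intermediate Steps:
r(E) = 2*E*(-4 + E) (r(E) = (2*E)*(-4 + E) = 2*E*(-4 + E))
S = 60 (S = (-5 + 1) + 2*(-4)*(-4 - 4) = -4 + 2*(-4)*(-8) = -4 + 64 = 60)
(4**2*(32 - 21))*S = (4**2*(32 - 21))*60 = (16*11)*60 = 176*60 = 10560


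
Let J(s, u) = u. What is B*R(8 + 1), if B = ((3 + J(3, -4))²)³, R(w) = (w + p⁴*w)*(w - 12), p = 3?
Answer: -2214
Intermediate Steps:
R(w) = 82*w*(-12 + w) (R(w) = (w + 3⁴*w)*(w - 12) = (w + 81*w)*(-12 + w) = (82*w)*(-12 + w) = 82*w*(-12 + w))
B = 1 (B = ((3 - 4)²)³ = ((-1)²)³ = 1³ = 1)
B*R(8 + 1) = 1*(82*(8 + 1)*(-12 + (8 + 1))) = 1*(82*9*(-12 + 9)) = 1*(82*9*(-3)) = 1*(-2214) = -2214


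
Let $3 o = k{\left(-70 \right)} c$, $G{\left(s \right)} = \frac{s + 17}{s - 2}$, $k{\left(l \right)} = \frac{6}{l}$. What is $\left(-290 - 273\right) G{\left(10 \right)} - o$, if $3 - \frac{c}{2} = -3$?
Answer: $- \frac{531939}{280} \approx -1899.8$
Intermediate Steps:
$c = 12$ ($c = 6 - -6 = 6 + 6 = 12$)
$G{\left(s \right)} = \frac{17 + s}{-2 + s}$
$o = - \frac{12}{35}$ ($o = \frac{\frac{6}{-70} \cdot 12}{3} = \frac{6 \left(- \frac{1}{70}\right) 12}{3} = \frac{\left(- \frac{3}{35}\right) 12}{3} = \frac{1}{3} \left(- \frac{36}{35}\right) = - \frac{12}{35} \approx -0.34286$)
$\left(-290 - 273\right) G{\left(10 \right)} - o = \left(-290 - 273\right) \frac{17 + 10}{-2 + 10} - - \frac{12}{35} = - 563 \cdot \frac{1}{8} \cdot 27 + \frac{12}{35} = \left(-563\right) \frac{27}{8} + \frac{12}{35} = - \frac{15201}{8} + \frac{12}{35} = - \frac{531939}{280}$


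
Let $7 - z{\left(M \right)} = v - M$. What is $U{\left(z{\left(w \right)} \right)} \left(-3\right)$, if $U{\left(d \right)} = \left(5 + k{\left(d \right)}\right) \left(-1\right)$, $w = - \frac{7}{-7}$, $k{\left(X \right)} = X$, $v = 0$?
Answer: $39$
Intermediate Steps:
$w = 1$ ($w = \left(-7\right) \left(- \frac{1}{7}\right) = 1$)
$z{\left(M \right)} = 7 + M$ ($z{\left(M \right)} = 7 - \left(0 - M\right) = 7 - - M = 7 + M$)
$U{\left(d \right)} = -5 - d$ ($U{\left(d \right)} = \left(5 + d\right) \left(-1\right) = -5 - d$)
$U{\left(z{\left(w \right)} \right)} \left(-3\right) = \left(-5 - \left(7 + 1\right)\right) \left(-3\right) = \left(-5 - 8\right) \left(-3\right) = \left(-13\right) \left(-3\right) = 39$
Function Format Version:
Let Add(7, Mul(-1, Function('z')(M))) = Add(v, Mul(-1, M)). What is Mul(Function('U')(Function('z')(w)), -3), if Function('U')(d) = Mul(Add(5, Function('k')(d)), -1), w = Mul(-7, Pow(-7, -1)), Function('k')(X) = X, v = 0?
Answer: 39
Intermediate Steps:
w = 1 (w = Mul(-7, Rational(-1, 7)) = 1)
Function('z')(M) = Add(7, M) (Function('z')(M) = Add(7, Mul(-1, Add(0, Mul(-1, M)))) = Add(7, Mul(-1, Mul(-1, M))) = Add(7, M))
Function('U')(d) = Add(-5, Mul(-1, d)) (Function('U')(d) = Mul(Add(5, d), -1) = Add(-5, Mul(-1, d)))
Mul(Function('U')(Function('z')(w)), -3) = Mul(Add(-5, Mul(-1, Add(7, 1))), -3) = Mul(Add(-5, Mul(-1, 8)), -3) = Mul(Add(-5, -8), -3) = Mul(-13, -3) = 39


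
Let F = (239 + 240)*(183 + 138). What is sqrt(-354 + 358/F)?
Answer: 2*I*sqrt(2092288200738)/153759 ≈ 18.815*I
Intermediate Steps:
F = 153759 (F = 479*321 = 153759)
sqrt(-354 + 358/F) = sqrt(-354 + 358/153759) = sqrt(-54430328/153759) = 2*I*sqrt(2092288200738)/153759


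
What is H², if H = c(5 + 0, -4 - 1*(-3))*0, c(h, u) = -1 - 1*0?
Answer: 0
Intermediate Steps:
c(h, u) = -1 (c(h, u) = -1 + 0 = -1)
H = 0 (H = -1*0 = 0)
H² = 0² = 0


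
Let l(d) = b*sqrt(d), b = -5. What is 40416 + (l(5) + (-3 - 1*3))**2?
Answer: 40577 + 60*sqrt(5) ≈ 40711.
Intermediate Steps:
l(d) = -5*sqrt(d)
40416 + (l(5) + (-3 - 1*3))**2 = 40416 + (-5*sqrt(5) + (-3 - 1*3))**2 = 40416 + (-5*sqrt(5) + (-3 - 3))**2 = 40416 + (-5*sqrt(5) - 6)**2 = 40416 + (-6 - 5*sqrt(5))**2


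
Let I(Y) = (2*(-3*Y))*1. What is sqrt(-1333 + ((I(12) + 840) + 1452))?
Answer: sqrt(887) ≈ 29.783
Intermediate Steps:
I(Y) = -6*Y (I(Y) = -6*Y*1 = -6*Y)
sqrt(-1333 + ((I(12) + 840) + 1452)) = sqrt(-1333 + ((-6*12 + 840) + 1452)) = sqrt(-1333 + ((-72 + 840) + 1452)) = sqrt(-1333 + (768 + 1452)) = sqrt(-1333 + 2220) = sqrt(887)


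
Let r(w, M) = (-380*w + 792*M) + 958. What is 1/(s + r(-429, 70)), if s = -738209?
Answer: -1/518791 ≈ -1.9276e-6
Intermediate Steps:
r(w, M) = 958 - 380*w + 792*M
1/(s + r(-429, 70)) = 1/(-738209 + (958 - 380*(-429) + 792*70)) = 1/(-738209 + (958 + 163020 + 55440)) = 1/(-738209 + 219418) = 1/(-518791) = -1/518791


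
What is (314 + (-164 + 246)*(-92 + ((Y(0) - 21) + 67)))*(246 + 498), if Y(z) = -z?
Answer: -2572752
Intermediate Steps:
(314 + (-164 + 246)*(-92 + ((Y(0) - 21) + 67)))*(246 + 498) = (314 + (-164 + 246)*(-92 + ((-1*0 - 21) + 67)))*(246 + 498) = (314 + 82*(-92 + ((0 - 21) + 67)))*744 = (314 + 82*(-92 + (-21 + 67)))*744 = (314 + 82*(-92 + 46))*744 = (314 + 82*(-46))*744 = (314 - 3772)*744 = -3458*744 = -2572752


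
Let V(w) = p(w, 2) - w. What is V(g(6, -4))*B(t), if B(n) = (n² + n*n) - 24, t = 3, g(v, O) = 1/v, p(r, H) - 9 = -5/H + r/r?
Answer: -44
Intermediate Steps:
p(r, H) = 10 - 5/H (p(r, H) = 9 + (-5/H + r/r) = 9 + (-5/H + 1) = 9 + (1 - 5/H) = 10 - 5/H)
V(w) = 15/2 - w (V(w) = (10 - 5/2) - w = 15/2 - w)
B(n) = -24 + 2*n² (B(n) = (n² + n²) - 24 = 2*n² - 24 = -24 + 2*n²)
V(g(6, -4))*B(t) = (15/2 - 1/6)*(-24 + 2*3²) = (15/2 - 1*⅙)*(-24 + 2*9) = (15/2 - ⅙)*(-24 + 18) = (22/3)*(-6) = -44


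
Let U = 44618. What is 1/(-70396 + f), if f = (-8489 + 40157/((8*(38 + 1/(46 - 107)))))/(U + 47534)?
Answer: -1708129472/120245637213439 ≈ -1.4205e-5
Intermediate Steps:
f = -154902527/1708129472 (f = (-8489 + 40157/((8*(38 + 1/(46 - 107)))))/(44618 + 47534) = (-8489 + 40157/((8*(38 + 1/(-61)))))/92152 = (-8489 + 40157/((8*(38 - 1/61))))*(1/92152) = (-8489 + 40157/((8*(2317/61))))*(1/92152) = (-8489 + 40157/(18536/61))*(1/92152) = (-8489 + 40157*(61/18536))*(1/92152) = (-8489 + 2449577/18536)*(1/92152) = -154902527/18536*1/92152 = -154902527/1708129472 ≈ -0.090685)
1/(-70396 + f) = 1/(-70396 - 154902527/1708129472) = 1/(-120245637213439/1708129472) = -1708129472/120245637213439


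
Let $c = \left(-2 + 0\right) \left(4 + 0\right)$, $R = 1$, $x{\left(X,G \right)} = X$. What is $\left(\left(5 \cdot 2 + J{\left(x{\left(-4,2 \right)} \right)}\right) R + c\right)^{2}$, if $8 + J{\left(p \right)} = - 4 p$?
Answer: $100$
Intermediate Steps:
$J{\left(p \right)} = -8 - 4 p$
$c = -8$ ($c = \left(-2\right) 4 = -8$)
$\left(\left(5 \cdot 2 + J{\left(x{\left(-4,2 \right)} \right)}\right) R + c\right)^{2} = \left(\left(5 \cdot 2 - -8\right) 1 - 8\right)^{2} = \left(\left(10 + \left(-8 + 16\right)\right) 1 - 8\right)^{2} = \left(\left(10 + 8\right) 1 - 8\right)^{2} = \left(18 \cdot 1 - 8\right)^{2} = \left(18 - 8\right)^{2} = 10^{2} = 100$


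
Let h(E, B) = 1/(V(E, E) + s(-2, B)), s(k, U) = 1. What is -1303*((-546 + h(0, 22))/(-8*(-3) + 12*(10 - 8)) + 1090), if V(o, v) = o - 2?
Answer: -67460219/48 ≈ -1.4054e+6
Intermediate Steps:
V(o, v) = -2 + o
h(E, B) = 1/(-1 + E) (h(E, B) = 1/((-2 + E) + 1) = 1/(-1 + E))
-1303*((-546 + h(0, 22))/(-8*(-3) + 12*(10 - 8)) + 1090) = -1303*((-546 + 1/(-1 + 0))/(-8*(-3) + 12*(10 - 8)) + 1090) = -1303*((-546 + 1/(-1))/(24 + 12*2) + 1090) = -1303*((-546 - 1)/(24 + 24) + 1090) = -1303*(-547/48 + 1090) = -1303*51773/48 = -67460219/48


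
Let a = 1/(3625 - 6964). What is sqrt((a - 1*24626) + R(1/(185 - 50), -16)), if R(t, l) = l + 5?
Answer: 4*I*sqrt(1907472014)/1113 ≈ 156.96*I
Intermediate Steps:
a = -1/3339 (a = 1/(-3339) = -1/3339 ≈ -0.00029949)
R(t, l) = 5 + l
sqrt((a - 1*24626) + R(1/(185 - 50), -16)) = sqrt((-1/3339 - 1*24626) + (5 - 16)) = sqrt((-1/3339 - 24626) - 11) = sqrt(-82226215/3339 - 11) = sqrt(-82262944/3339) = 4*I*sqrt(1907472014)/1113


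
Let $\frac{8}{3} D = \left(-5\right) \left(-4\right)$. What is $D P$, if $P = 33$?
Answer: $\frac{495}{2} \approx 247.5$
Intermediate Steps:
$D = \frac{15}{2}$ ($D = \frac{3 \left(\left(-5\right) \left(-4\right)\right)}{8} = \frac{3}{8} \cdot 20 = \frac{15}{2} \approx 7.5$)
$D P = \frac{15}{2} \cdot 33 = \frac{495}{2}$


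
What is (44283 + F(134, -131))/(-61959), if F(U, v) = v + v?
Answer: -44021/61959 ≈ -0.71049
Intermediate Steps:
F(U, v) = 2*v
(44283 + F(134, -131))/(-61959) = (44283 + 2*(-131))/(-61959) = (44283 - 262)*(-1/61959) = 44021*(-1/61959) = -44021/61959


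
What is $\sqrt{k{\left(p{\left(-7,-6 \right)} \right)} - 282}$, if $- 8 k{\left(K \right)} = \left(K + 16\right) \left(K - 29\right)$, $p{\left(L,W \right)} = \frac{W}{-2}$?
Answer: $\frac{i \sqrt{881}}{2} \approx 14.841 i$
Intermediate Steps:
$p{\left(L,W \right)} = - \frac{W}{2}$ ($p{\left(L,W \right)} = W \left(- \frac{1}{2}\right) = - \frac{W}{2}$)
$k{\left(K \right)} = - \frac{\left(-29 + K\right) \left(16 + K\right)}{8}$ ($k{\left(K \right)} = - \frac{\left(K + 16\right) \left(K - 29\right)}{8} = - \frac{\left(16 + K\right) \left(-29 + K\right)}{8} = - \frac{\left(-29 + K\right) \left(16 + K\right)}{8}$)
$\sqrt{k{\left(p{\left(-7,-6 \right)} \right)} - 282} = \sqrt{\left(58 - \frac{\left(\left(- \frac{1}{2}\right) \left(-6\right)\right)^{2}}{8} + \frac{13 \left(\left(- \frac{1}{2}\right) \left(-6\right)\right)}{8}\right) - 282} = \sqrt{\left(58 - \frac{3^{2}}{8} + \frac{13}{8} \cdot 3\right) - 282} = \sqrt{\left(58 - \frac{9}{8} + \frac{39}{8}\right) - 282} = \sqrt{\frac{247}{4} - 282} = \sqrt{- \frac{881}{4}} = \frac{i \sqrt{881}}{2}$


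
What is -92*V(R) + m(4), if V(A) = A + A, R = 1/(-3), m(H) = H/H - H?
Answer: 175/3 ≈ 58.333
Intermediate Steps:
m(H) = 1 - H
R = -⅓ ≈ -0.33333
V(A) = 2*A
-92*V(R) + m(4) = -184*(-1)/3 + (1 - 1*4) = -92*(-⅔) + (1 - 4) = 184/3 - 3 = 175/3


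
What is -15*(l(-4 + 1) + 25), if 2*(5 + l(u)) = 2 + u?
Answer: -585/2 ≈ -292.50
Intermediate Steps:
l(u) = -4 + u/2 (l(u) = -5 + (2 + u)/2 = -5 + (1 + u/2) = -4 + u/2)
-15*(l(-4 + 1) + 25) = -15*((-4 + (-4 + 1)/2) + 25) = -15*((-4 + (½)*(-3)) + 25) = -15*((-4 - 3/2) + 25) = -15*(-11/2 + 25) = -15*39/2 = -585/2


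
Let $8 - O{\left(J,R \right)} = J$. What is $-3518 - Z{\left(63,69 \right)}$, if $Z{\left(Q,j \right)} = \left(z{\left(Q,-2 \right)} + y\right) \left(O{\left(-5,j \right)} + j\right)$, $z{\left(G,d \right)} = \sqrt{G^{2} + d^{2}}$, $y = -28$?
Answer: $-1222 - 82 \sqrt{3973} \approx -6390.6$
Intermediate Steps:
$O{\left(J,R \right)} = 8 - J$
$Z{\left(Q,j \right)} = \left(-28 + \sqrt{4 + Q^{2}}\right) \left(13 + j\right)$ ($Z{\left(Q,j \right)} = \left(\sqrt{Q^{2} + \left(-2\right)^{2}} - 28\right) \left(\left(8 - -5\right) + j\right) = \left(\sqrt{Q^{2} + 4} - 28\right) \left(\left(8 + 5\right) + j\right) = \left(\sqrt{4 + Q^{2}} - 28\right) \left(13 + j\right) = \left(-28 + \sqrt{4 + Q^{2}}\right) \left(13 + j\right)$)
$-3518 - Z{\left(63,69 \right)} = -3518 - \left(-364 - 1932 + 13 \sqrt{4 + 63^{2}} + 69 \sqrt{4 + 63^{2}}\right) = -3518 - \left(-364 - 1932 + 13 \sqrt{4 + 3969} + 69 \sqrt{4 + 3969}\right) = -3518 - \left(-364 - 1932 + 13 \sqrt{3973} + 69 \sqrt{3973}\right) = -3518 - \left(-2296 + 82 \sqrt{3973}\right) = -3518 + \left(2296 - 82 \sqrt{3973}\right) = -1222 - 82 \sqrt{3973}$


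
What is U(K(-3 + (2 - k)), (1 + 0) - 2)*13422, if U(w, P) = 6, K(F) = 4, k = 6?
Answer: 80532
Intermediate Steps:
U(K(-3 + (2 - k)), (1 + 0) - 2)*13422 = 6*13422 = 80532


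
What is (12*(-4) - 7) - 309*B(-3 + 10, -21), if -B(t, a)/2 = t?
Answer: 4271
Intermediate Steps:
B(t, a) = -2*t
(12*(-4) - 7) - 309*B(-3 + 10, -21) = (12*(-4) - 7) - (-618)*(-3 + 10) = (-48 - 7) - (-618)*7 = -55 - 309*(-14) = -55 + 4326 = 4271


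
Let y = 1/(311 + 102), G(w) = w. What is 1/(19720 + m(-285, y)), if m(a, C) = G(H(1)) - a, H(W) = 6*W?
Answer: 1/20011 ≈ 4.9972e-5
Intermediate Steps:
y = 1/413 ≈ 0.0024213
m(a, C) = 6 - a (m(a, C) = 6*1 - a = 6 - a)
1/(19720 + m(-285, y)) = 1/(19720 + (6 - 1*(-285))) = 1/(19720 + (6 + 285)) = 1/(19720 + 291) = 1/20011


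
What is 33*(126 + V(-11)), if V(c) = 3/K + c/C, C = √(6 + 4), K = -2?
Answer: 8217/2 - 363*√10/10 ≈ 3993.7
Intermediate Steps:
C = √10 ≈ 3.1623
V(c) = -3/2 + c*√10/10 (V(c) = 3/(-2) + c/(√10) = 3*(-½) + c*(√10/10) = -3/2 + c*√10/10)
33*(126 + V(-11)) = 33*(126 + (-3/2 + (⅒)*(-11)*√10)) = 33*(126 + (-3/2 - 11*√10/10)) = 33*(249/2 - 11*√10/10) = 8217/2 - 363*√10/10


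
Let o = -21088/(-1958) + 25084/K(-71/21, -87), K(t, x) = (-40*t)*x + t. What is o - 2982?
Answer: -719436933890/241960829 ≈ -2973.4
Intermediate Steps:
K(t, x) = t - 40*t*x (K(t, x) = -40*t*x + t = t - 40*t*x)
o = 2090258188/241960829 (o = -21088/(-1958) + 25084/(((-71/21)*(1 - 40*(-87)))) = -21088*(-1/1958) + 25084/(((-71*1/21)*(1 + 3480))) = 10544/979 + 25084/((-71/21*3481)) = 10544/979 + 25084/(-247151/21) = 10544/979 + 25084*(-21/247151) = 10544/979 - 526764/247151 = 2090258188/241960829 ≈ 8.6388)
o - 2982 = 2090258188/241960829 - 2982 = -719436933890/241960829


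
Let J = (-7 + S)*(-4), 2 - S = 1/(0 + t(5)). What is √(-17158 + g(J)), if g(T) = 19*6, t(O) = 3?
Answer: 2*I*√4261 ≈ 130.55*I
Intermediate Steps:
S = 5/3 (S = 2 - 1/(0 + 3) = 2 - 1/3 = 2 - 1*⅓ = 2 - ⅓ = 5/3 ≈ 1.6667)
J = 64/3 (J = (-7 + 5/3)*(-4) = -16/3*(-4) = 64/3 ≈ 21.333)
g(T) = 114
√(-17158 + g(J)) = √(-17158 + 114) = √(-17044) = 2*I*√4261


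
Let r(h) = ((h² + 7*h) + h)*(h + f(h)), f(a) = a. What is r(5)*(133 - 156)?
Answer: -14950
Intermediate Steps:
r(h) = 2*h*(h² + 8*h) (r(h) = ((h² + 7*h) + h)*(h + h) = (h² + 8*h)*(2*h) = 2*h*(h² + 8*h))
r(5)*(133 - 156) = (2*5²*(8 + 5))*(133 - 156) = (2*25*13)*(-23) = 650*(-23) = -14950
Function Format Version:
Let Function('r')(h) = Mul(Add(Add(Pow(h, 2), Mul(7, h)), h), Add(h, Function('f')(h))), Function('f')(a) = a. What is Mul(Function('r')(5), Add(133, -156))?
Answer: -14950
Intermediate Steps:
Function('r')(h) = Mul(2, h, Add(Pow(h, 2), Mul(8, h))) (Function('r')(h) = Mul(Add(Add(Pow(h, 2), Mul(7, h)), h), Add(h, h)) = Mul(Add(Pow(h, 2), Mul(8, h)), Mul(2, h)) = Mul(2, h, Add(Pow(h, 2), Mul(8, h))))
Mul(Function('r')(5), Add(133, -156)) = Mul(Mul(2, Pow(5, 2), Add(8, 5)), Add(133, -156)) = Mul(Mul(2, 25, 13), -23) = Mul(650, -23) = -14950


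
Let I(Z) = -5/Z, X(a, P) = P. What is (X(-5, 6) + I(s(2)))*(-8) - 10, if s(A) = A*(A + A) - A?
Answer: -154/3 ≈ -51.333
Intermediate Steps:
s(A) = -A + 2*A**2 (s(A) = A*(2*A) - A = 2*A**2 - A = -A + 2*A**2)
(X(-5, 6) + I(s(2)))*(-8) - 10 = (6 - 5*1/(2*(-1 + 2*2)))*(-8) - 10 = (6 - 5*1/(2*(-1 + 4)))*(-8) - 10 = (6 - 5/(2*3))*(-8) - 10 = (6 - 5/6)*(-8) - 10 = (31/6)*(-8) - 10 = -124/3 - 10 = -154/3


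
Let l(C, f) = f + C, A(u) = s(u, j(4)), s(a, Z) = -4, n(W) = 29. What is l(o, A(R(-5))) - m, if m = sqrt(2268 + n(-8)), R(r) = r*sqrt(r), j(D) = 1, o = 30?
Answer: 26 - sqrt(2297) ≈ -21.927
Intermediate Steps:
R(r) = r**(3/2)
A(u) = -4
l(C, f) = C + f
m = sqrt(2297) (m = sqrt(2268 + 29) = sqrt(2297) ≈ 47.927)
l(o, A(R(-5))) - m = (30 - 4) - sqrt(2297) = 26 - sqrt(2297)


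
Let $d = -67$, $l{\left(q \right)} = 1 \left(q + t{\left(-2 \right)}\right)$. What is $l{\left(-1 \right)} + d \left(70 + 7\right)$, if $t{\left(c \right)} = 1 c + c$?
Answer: $-5164$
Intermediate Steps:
$t{\left(c \right)} = 2 c$ ($t{\left(c \right)} = c + c = 2 c$)
$l{\left(q \right)} = -4 + q$ ($l{\left(q \right)} = 1 \left(q + 2 \left(-2\right)\right) = 1 \left(q - 4\right) = 1 \left(-4 + q\right) = -4 + q$)
$l{\left(-1 \right)} + d \left(70 + 7\right) = \left(-4 - 1\right) - 67 \left(70 + 7\right) = -5 - 5159 = -5164$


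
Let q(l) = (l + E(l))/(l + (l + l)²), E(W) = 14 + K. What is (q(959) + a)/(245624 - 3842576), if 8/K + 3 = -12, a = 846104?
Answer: -46700917590067/198534646893240 ≈ -0.23523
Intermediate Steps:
K = -8/15 (K = 8/(-3 - 12) = 8/(-15) = 8*(-1/15) = -8/15 ≈ -0.53333)
E(W) = 202/15 (E(W) = 14 - 8/15 = 202/15)
q(l) = (202/15 + l)/(l + 4*l²) (q(l) = (l + 202/15)/(l + (l + l)²) = (202/15 + l)/(l + (2*l)²) = (202/15 + l)/(l + 4*l²))
(q(959) + a)/(245624 - 3842576) = ((202/15 + 959)/(959*(1 + 4*959)) + 846104)/(245624 - 3842576) = ((1/959)*(14587/15)/(1 + 3836) + 846104)/(-3596952) = ((1/959)*(14587/15)/3837 + 846104)*(-1/3596952) = ((1/959)*(1/3837)*(14587/15) + 846104)*(-1/3596952) = (14587/55195245 + 846104)*(-1/3596952) = (46700917590067/55195245)*(-1/3596952) = -46700917590067/198534646893240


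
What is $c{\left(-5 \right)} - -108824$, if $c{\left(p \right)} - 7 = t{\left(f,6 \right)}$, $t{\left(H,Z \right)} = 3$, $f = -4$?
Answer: $108834$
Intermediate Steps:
$c{\left(p \right)} = 10$ ($c{\left(p \right)} = 7 + 3 = 10$)
$c{\left(-5 \right)} - -108824 = 10 - -108824 = 10 + 108824 = 108834$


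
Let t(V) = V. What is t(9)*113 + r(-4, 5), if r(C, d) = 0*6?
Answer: 1017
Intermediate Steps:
r(C, d) = 0
t(9)*113 + r(-4, 5) = 9*113 + 0 = 1017 + 0 = 1017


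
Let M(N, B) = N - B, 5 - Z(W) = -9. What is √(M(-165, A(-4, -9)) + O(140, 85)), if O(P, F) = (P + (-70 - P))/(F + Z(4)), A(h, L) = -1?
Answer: I*√179366/33 ≈ 12.834*I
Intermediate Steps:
Z(W) = 14 (Z(W) = 5 - 1*(-9) = 5 + 9 = 14)
O(P, F) = -70/(14 + F) (O(P, F) = (P + (-70 - P))/(F + 14) = -70/(14 + F))
√(M(-165, A(-4, -9)) + O(140, 85)) = √((-165 - 1*(-1)) - 70/(14 + 85)) = √((-165 + 1) - 70/99) = √(-164 - 70*1/99) = √(-164 - 70/99) = √(-16306/99) = I*√179366/33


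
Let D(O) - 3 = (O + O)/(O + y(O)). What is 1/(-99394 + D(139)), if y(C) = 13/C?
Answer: -9667/960793476 ≈ -1.0061e-5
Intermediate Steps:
D(O) = 3 + 2*O/(O + 13/O) (D(O) = 3 + (O + O)/(O + 13/O) = 3 + (2*O)/(O + 13/O) = 3 + 2*O/(O + 13/O))
1/(-99394 + D(139)) = 1/(-99394 + (39 + 5*139²)/(13 + 139²)) = 1/(-99394 + (39 + 5*19321)/(13 + 19321)) = 1/(-99394 + (39 + 96605)/19334) = 1/(-99394 + (1/19334)*96644) = 1/(-99394 + 48322/9667) = 1/(-960793476/9667) = -9667/960793476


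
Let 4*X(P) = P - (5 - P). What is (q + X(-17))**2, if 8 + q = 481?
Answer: 3433609/16 ≈ 2.1460e+5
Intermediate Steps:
q = 473 (q = -8 + 481 = 473)
X(P) = -5/4 + P/2 (X(P) = (P - (5 - P))/4 = (P + (-5 + P))/4 = (-5 + 2*P)/4 = -5/4 + P/2)
(q + X(-17))**2 = (473 + (-5/4 + (1/2)*(-17)))**2 = (473 + (-5/4 - 17/2))**2 = (473 - 39/4)**2 = (1853/4)**2 = 3433609/16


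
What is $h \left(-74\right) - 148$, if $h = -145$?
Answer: $10582$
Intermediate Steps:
$h \left(-74\right) - 148 = \left(-145\right) \left(-74\right) - 148 = 10730 - 148 = 10582$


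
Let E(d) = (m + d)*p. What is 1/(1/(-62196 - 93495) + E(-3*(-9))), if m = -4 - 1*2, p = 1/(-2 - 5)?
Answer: -155691/467074 ≈ -0.33333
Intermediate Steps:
p = -1/7 (p = 1/(-7) = -1/7 ≈ -0.14286)
m = -6 (m = -4 - 2 = -6)
E(d) = 6/7 - d/7 (E(d) = (-6 + d)*(-1/7) = 6/7 - d/7)
1/(1/(-62196 - 93495) + E(-3*(-9))) = 1/(1/(-62196 - 93495) + (6/7 - (-3)*(-9)/7)) = 1/(1/(-155691) + (6/7 - 1/7*27)) = 1/(-1/155691 + (6/7 - 27/7)) = 1/(-1/155691 - 3) = 1/(-467074/155691) = -155691/467074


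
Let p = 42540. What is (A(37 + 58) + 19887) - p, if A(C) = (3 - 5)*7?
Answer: -22667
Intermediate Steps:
A(C) = -14 (A(C) = -2*7 = -14)
(A(37 + 58) + 19887) - p = (-14 + 19887) - 1*42540 = 19873 - 42540 = -22667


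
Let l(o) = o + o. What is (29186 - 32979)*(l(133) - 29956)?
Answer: 112614170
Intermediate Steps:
l(o) = 2*o
(29186 - 32979)*(l(133) - 29956) = (29186 - 32979)*(2*133 - 29956) = -3793*(266 - 29956) = -3793*(-29690) = 112614170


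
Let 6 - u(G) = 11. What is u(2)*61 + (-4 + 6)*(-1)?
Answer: -307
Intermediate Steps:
u(G) = -5 (u(G) = 6 - 1*11 = 6 - 11 = -5)
u(2)*61 + (-4 + 6)*(-1) = -5*61 + (-4 + 6)*(-1) = -305 + 2*(-1) = -305 - 2 = -307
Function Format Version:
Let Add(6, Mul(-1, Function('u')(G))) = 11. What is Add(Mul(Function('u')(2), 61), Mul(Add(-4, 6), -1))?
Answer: -307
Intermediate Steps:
Function('u')(G) = -5 (Function('u')(G) = Add(6, Mul(-1, 11)) = Add(6, -11) = -5)
Add(Mul(Function('u')(2), 61), Mul(Add(-4, 6), -1)) = Add(Mul(-5, 61), Mul(Add(-4, 6), -1)) = Add(-305, Mul(2, -1)) = Add(-305, -2) = -307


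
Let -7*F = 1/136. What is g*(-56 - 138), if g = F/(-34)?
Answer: -97/16184 ≈ -0.0059936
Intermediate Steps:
F = -1/952 (F = -1/7/136 = -1/7*1/136 = -1/952 ≈ -0.0010504)
g = 1/32368 (g = -1/952/(-34) = -1/952*(-1/34) = 1/32368 ≈ 3.0895e-5)
g*(-56 - 138) = (-56 - 138)/32368 = (1/32368)*(-194) = -97/16184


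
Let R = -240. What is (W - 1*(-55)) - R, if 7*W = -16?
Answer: 2049/7 ≈ 292.71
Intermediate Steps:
W = -16/7 (W = (⅐)*(-16) = -16/7 ≈ -2.2857)
(W - 1*(-55)) - R = (-16/7 - 1*(-55)) - 1*(-240) = (-16/7 + 55) + 240 = 369/7 + 240 = 2049/7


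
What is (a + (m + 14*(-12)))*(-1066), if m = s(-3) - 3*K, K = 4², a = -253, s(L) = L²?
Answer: 490360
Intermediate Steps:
K = 16
m = -39 (m = (-3)² - 3*16 = 9 - 48 = -39)
(a + (m + 14*(-12)))*(-1066) = (-253 + (-39 + 14*(-12)))*(-1066) = (-253 + (-39 - 168))*(-1066) = (-253 - 207)*(-1066) = -460*(-1066) = 490360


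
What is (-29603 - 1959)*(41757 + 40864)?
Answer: -2607684002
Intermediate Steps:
(-29603 - 1959)*(41757 + 40864) = -31562*82621 = -2607684002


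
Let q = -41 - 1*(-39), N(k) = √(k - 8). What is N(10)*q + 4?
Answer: 4 - 2*√2 ≈ 1.1716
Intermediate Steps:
N(k) = √(-8 + k)
q = -2 (q = -41 + 39 = -2)
N(10)*q + 4 = √(-8 + 10)*(-2) + 4 = √2*(-2) + 4 = -2*√2 + 4 = 4 - 2*√2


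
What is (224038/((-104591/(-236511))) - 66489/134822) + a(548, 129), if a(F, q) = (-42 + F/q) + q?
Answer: 921724856345728355/1819050646458 ≈ 5.0671e+5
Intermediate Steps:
a(F, q) = -42 + q + F/q
(224038/((-104591/(-236511))) - 66489/134822) + a(548, 129) = (224038/((-104591/(-236511))) - 66489/134822) + (-42 + 129 + 548/129) = (224038/((-104591*(-1/236511))) - 66489*1/134822) + (-42 + 129 + 548*(1/129)) = (224038/(104591/236511) - 66489/134822) + (-42 + 129 + 548/129) = (224038*(236511/104591) - 66489/134822) + 11771/129 = (52987451418/104591 - 66489/134822) + 11771/129 = 7143867220926597/14101167802 + 11771/129 = 921724856345728355/1819050646458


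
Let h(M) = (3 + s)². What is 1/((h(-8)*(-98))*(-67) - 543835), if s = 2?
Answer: -1/379685 ≈ -2.6338e-6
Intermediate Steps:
h(M) = 25 (h(M) = (3 + 2)² = 5² = 25)
1/((h(-8)*(-98))*(-67) - 543835) = 1/((25*(-98))*(-67) - 543835) = 1/(-2450*(-67) - 543835) = 1/(164150 - 543835) = 1/(-379685) = -1/379685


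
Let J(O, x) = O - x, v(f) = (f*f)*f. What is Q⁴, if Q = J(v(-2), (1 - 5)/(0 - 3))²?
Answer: 377801998336/6561 ≈ 5.7583e+7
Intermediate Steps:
v(f) = f³ (v(f) = f²*f = f³)
Q = 784/9 (Q = ((-2)³ - (1 - 5)/(0 - 3))² = (-8 - (-4)/(-3))² = (-8 - (-4)*(-1)/3)² = (-8 - 1*4/3)² = (-8 - 4/3)² = (-28/3)² = 784/9 ≈ 87.111)
Q⁴ = (784/9)⁴ = 377801998336/6561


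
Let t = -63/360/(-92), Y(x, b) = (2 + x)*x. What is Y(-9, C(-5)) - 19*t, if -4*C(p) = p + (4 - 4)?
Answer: 231707/3680 ≈ 62.964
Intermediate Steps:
C(p) = -p/4 (C(p) = -(p + (4 - 4))/4 = -(p + 0)/4 = -p/4)
Y(x, b) = x*(2 + x)
t = 7/3680 (t = -63*1/360*(-1/92) = -7/40*(-1/92) = 7/3680 ≈ 0.0019022)
Y(-9, C(-5)) - 19*t = -9*(2 - 9) - 19*7/3680 = -9*(-7) - 133/3680 = 63 - 133/3680 = 231707/3680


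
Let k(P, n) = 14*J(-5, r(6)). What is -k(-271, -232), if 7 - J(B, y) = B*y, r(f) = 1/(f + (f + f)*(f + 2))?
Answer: -5033/51 ≈ -98.686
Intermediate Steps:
r(f) = 1/(f + 2*f*(2 + f)) (r(f) = 1/(f + (2*f)*(2 + f)) = 1/(f + 2*f*(2 + f)))
J(B, y) = 7 - B*y
k(P, n) = 5033/51 (k(P, n) = 14*(7 - 1*(-5)*1/(6*(5 + 2*6))) = 14*(7 - 1*(-5)*1/(6*(5 + 12))) = 14*(7 - 1*(-5)*(⅙)/17) = 14*(7 - 1*(-5)*(⅙)*(1/17)) = 14*(7 - 1*(-5)*1/102) = 14*(7 + 5/102) = 14*(719/102) = 5033/51)
-k(-271, -232) = -1*5033/51 = -5033/51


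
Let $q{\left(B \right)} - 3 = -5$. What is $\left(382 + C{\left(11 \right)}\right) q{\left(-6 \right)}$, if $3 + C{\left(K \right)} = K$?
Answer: $-780$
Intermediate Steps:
$q{\left(B \right)} = -2$ ($q{\left(B \right)} = 3 - 5 = -2$)
$C{\left(K \right)} = -3 + K$
$\left(382 + C{\left(11 \right)}\right) q{\left(-6 \right)} = \left(382 + \left(-3 + 11\right)\right) \left(-2\right) = \left(382 + 8\right) \left(-2\right) = 390 \left(-2\right) = -780$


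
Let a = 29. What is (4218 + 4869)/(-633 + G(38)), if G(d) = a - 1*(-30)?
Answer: -9087/574 ≈ -15.831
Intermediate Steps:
G(d) = 59 (G(d) = 29 - 1*(-30) = 29 + 30 = 59)
(4218 + 4869)/(-633 + G(38)) = (4218 + 4869)/(-633 + 59) = 9087/(-574) = 9087*(-1/574) = -9087/574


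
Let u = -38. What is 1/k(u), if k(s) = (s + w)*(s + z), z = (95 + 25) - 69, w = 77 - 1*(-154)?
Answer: 1/2509 ≈ 0.00039857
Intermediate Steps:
w = 231 (w = 77 + 154 = 231)
z = 51 (z = 120 - 69 = 51)
k(s) = (51 + s)*(231 + s) (k(s) = (s + 231)*(s + 51) = (231 + s)*(51 + s) = (51 + s)*(231 + s))
1/k(u) = 1/(11781 + (-38)**2 + 282*(-38)) = 1/(11781 + 1444 - 10716) = 1/2509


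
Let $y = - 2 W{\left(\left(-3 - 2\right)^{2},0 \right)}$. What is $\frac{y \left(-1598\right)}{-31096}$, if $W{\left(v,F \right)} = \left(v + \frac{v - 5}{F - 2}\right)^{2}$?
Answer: $- \frac{179775}{7774} \approx -23.125$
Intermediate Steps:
$W{\left(v,F \right)} = \left(v + \frac{-5 + v}{-2 + F}\right)^{2}$
$y = -450$ ($y = - 2 \frac{\left(5 + \left(-3 - 2\right)^{2} - 0 \left(-3 - 2\right)^{2}\right)^{2}}{\left(-2 + 0\right)^{2}} = - 2 \frac{\left(5 + \left(-5\right)^{2} - 0 \left(-5\right)^{2}\right)^{2}}{4} = - 2 \frac{\left(5 + 25 - 0 \cdot 25\right)^{2}}{4} = - 2 \frac{\left(5 + 25 + 0\right)^{2}}{4} = - 2 \frac{30^{2}}{4} = - 2 \cdot \frac{1}{4} \cdot 900 = \left(-2\right) 225 = -450$)
$\frac{y \left(-1598\right)}{-31096} = \frac{\left(-450\right) \left(-1598\right)}{-31096} = 719100 \left(- \frac{1}{31096}\right) = - \frac{179775}{7774}$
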